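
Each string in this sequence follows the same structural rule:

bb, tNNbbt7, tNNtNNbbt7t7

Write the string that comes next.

Every step adds tNN to the front and t7 to the end of the previous string.
Applying this once more to tNNtNNbbt7t7:

tNNtNNtNNbbt7t7t7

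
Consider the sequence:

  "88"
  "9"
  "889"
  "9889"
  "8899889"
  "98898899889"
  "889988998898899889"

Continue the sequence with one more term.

From term 3 onward, concatenate the second-to-last term with the last: 88·9 = 889, 9·889 = 9889, …
The next term joins 98898899889 and 889988998898899889.

98898899889889988998898899889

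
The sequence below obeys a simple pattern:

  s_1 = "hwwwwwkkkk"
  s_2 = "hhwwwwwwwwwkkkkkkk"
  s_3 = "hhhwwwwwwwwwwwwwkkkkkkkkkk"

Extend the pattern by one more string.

Reading off run lengths: h runs 1, 2, 3; w runs 5, 9, 13; k runs 4, 7, 10 — each is linear in n (n = 1, 2, …).
Setting n = 4 gives 4, 17, 13 characters in each block.

hhhhwwwwwwwwwwwwwwwwwkkkkkkkkkkkkk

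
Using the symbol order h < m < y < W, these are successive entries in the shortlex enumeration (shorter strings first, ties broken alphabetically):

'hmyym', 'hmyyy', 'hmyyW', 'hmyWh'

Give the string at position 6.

Continuing the enumeration 2 steps past hmyWh: hmyWh → hmyWm → (answer).

hmyWy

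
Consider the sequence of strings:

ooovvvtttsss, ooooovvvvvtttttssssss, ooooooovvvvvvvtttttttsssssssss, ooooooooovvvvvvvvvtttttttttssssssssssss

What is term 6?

The n-th term is 2n+1 o's then 2n+1 v's then 2n+1 t's then 3n s's (n = 1, 2, …).
For term 6, n = 6, so the run lengths are 13, 13, 13, 18.

ooooooooooooovvvvvvvvvvvvvtttttttttttttssssssssssssssssss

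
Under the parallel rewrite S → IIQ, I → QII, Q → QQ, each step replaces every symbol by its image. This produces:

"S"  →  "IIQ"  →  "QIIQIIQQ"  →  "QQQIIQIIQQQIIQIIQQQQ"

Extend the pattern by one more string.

Rewriting the 20 symbols of QQQIIQIIQQQIIQIIQQQQ one by one yields QQ QQ QQ QII QII QQ QII QII QQ QQ QQ QII QII QQ QII QII QQ QQ QQ QQ; concatenated:

QQQQQQQIIQIIQQQIIQIIQQQQQQQIIQIIQQQIIQIIQQQQQQQQ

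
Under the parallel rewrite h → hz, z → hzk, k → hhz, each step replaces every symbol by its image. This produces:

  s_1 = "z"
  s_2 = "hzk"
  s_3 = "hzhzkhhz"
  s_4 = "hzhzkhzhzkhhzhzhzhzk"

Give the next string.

Applying the rule to each of the 20 symbols of hzhzkhzhzkhhzhzhzhzk gives the pieces hz hzk hz hzk hhz hz hzk hz hzk hhz hz hz hzk hz hzk hz hzk hz hzk hhz, which concatenate to the answer.

hzhzkhzhzkhhzhzhzkhzhzkhhzhzhzhzkhzhzkhzhzkhzhzkhhz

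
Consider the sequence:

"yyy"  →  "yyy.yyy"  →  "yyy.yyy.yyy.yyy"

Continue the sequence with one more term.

yyy.yyy.yyy.yyy.yyy.yyy.yyy.yyy

s(k+1) = s(k)·.·s(k) — each term doubles the last with '.' between the halves.
One more doubling of yyy.yyy.yyy.yyy gives the answer.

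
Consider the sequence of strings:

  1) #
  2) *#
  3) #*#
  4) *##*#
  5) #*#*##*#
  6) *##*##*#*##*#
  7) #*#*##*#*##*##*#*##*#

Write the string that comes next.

From term 3 onward, concatenate the second-to-last term with the last: #·*# = #*#, *#·#*# = *##*#, …
Continuing: *##*##*#*##*# · #*#*##*#*##*##*#*##*# gives term 8.

*##*##*#*##*##*#*##*#*##*##*#*##*#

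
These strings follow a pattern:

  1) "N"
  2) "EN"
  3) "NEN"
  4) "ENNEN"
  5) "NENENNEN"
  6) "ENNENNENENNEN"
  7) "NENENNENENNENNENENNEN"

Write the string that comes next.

ENNENNENENNENNENENNENENNENNENENNEN

Each term (from the third on) is the two preceding terms concatenated in order: term 3 = N·EN = NEN.
The next term joins ENNENNENENNEN and NENENNENENNENNENENNEN.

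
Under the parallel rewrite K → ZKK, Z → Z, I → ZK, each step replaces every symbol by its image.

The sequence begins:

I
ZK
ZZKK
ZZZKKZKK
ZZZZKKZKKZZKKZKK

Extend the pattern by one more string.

ZZZZZKKZKKZZKKZKKZZZKKZKKZZKKZKK

φ(ZZZZKKZKKZZKKZKK) expands symbol-by-symbol to Z Z Z Z ZKK ZKK Z ZKK ZKK Z Z ZKK ZKK Z ZKK ZKK; joining the 16 pieces gives the next term.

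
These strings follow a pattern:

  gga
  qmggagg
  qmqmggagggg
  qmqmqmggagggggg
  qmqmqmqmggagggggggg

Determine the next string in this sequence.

qmqmqmqmqmggagggggggggg

Each term wraps the previous one in qm on the left and gg on the right.
So the next term is qm·qmqmqmqmggagggggggg·gg.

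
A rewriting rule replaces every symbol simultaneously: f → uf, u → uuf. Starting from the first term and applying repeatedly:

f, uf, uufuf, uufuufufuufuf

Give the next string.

φ(uufuufufuufuf) expands symbol-by-symbol to uuf uuf uf uuf uuf uf uuf uf uuf uuf uf uuf uf; joining the 13 pieces gives the next term.

uufuufufuufuufufuufufuufuufufuufuf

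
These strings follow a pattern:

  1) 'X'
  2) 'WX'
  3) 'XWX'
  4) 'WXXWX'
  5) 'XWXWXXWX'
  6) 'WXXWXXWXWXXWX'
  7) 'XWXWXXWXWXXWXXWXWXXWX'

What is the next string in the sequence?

WXXWXXWXWXXWXXWXWXXWXWXXWXXWXWXXWX

Each term (from the third on) is the two preceding terms concatenated in order: term 3 = X·WX = XWX.
So term 8 is WXXWXXWXWXXWX·XWXWXXWXWXXWXXWXWXXWX.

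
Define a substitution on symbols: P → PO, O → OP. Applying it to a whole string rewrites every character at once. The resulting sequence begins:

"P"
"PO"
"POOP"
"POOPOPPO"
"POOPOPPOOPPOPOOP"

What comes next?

φ(POOPOPPOOPPOPOOP) expands symbol-by-symbol to PO OP OP PO OP PO PO OP OP PO PO OP PO OP OP PO; joining the 16 pieces gives the next term.

POOPOPPOOPPOPOOPOPPOPOOPPOOPOPPO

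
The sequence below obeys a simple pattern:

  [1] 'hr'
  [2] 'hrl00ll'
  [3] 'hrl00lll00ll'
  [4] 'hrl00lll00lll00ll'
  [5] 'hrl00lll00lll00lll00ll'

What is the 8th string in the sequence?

hrl00lll00lll00lll00lll00lll00lll00ll

The strings grow by a fixed suffix l00ll each time.
From hrl00lll00lll00lll00ll, 3 further steps: hrl00lll00lll00lll00ll → hrl00lll00lll00lll00lll00ll → hrl00lll00lll00lll00lll00lll00ll → (answer).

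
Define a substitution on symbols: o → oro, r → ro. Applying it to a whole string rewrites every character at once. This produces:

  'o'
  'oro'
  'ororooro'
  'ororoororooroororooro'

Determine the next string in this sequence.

ororoororooroororoororooroororooroororoororooroororooro

φ(ororoororooroororooro) expands symbol-by-symbol to oro ro oro ro oro oro ro oro ro oro oro ro oro oro ro oro ro oro oro ro oro; joining the 21 pieces gives the next term.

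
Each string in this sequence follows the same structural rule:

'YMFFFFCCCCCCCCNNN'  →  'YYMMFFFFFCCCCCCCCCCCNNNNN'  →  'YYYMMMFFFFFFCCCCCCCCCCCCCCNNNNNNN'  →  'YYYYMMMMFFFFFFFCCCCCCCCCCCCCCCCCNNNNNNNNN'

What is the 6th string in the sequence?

Each string has the form Y^{n-1} M^{n-1} F^{n+2} C^{3n+2} N^{2n-1}, where the shown terms are n = 2, 3, 4, 5.
At n = 7 the blocks have lengths 6, 6, 9, 23, 13.

YYYYYYMMMMMMFFFFFFFFFCCCCCCCCCCCCCCCCCCCCCCCNNNNNNNNNNNNN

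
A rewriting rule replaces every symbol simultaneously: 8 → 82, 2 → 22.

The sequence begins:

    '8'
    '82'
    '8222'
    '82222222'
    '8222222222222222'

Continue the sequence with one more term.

82222222222222222222222222222222

φ(8222222222222222) expands symbol-by-symbol to 82 22 22 22 22 22 22 22 22 22 22 22 22 22 22 22; joining the 16 pieces gives the next term.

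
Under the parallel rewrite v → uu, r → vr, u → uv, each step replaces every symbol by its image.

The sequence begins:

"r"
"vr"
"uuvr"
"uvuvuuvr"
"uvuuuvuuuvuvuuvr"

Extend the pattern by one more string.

φ(uvuuuvuuuvuvuuvr) expands symbol-by-symbol to uv uu uv uv uv uu uv uv uv uu uv uu uv uv uu vr; joining the 16 pieces gives the next term.

uvuuuvuvuvuuuvuvuvuuuvuuuvuvuuvr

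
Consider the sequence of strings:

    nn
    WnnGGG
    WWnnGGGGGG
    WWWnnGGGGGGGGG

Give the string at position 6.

Every step adds W to the front and GGG to the end of the previous string.
From WWWnnGGGGGGGGG, 2 further steps: WWWnnGGGGGGGGG → WWWWnnGGGGGGGGGGGG → (answer).

WWWWWnnGGGGGGGGGGGGGGG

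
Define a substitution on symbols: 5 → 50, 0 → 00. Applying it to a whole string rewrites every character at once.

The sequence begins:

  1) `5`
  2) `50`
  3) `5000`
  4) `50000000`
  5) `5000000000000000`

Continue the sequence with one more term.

Rewriting the 16 symbols of 5000000000000000 one by one yields 50 00 00 00 00 00 00 00 00 00 00 00 00 00 00 00; concatenated:

50000000000000000000000000000000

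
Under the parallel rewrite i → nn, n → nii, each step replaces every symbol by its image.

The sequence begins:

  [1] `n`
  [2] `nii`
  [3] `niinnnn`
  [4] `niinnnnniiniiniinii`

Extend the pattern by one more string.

niinnnnniiniiniiniiniinnnnniinnnnniinnnnniinnnn

Replace each of the 19 characters of niinnnnniiniiniinii in place — nii nn nn nii nii nii nii nii nn nn nii nn nn nii nn nn nii nn nn — and concatenate.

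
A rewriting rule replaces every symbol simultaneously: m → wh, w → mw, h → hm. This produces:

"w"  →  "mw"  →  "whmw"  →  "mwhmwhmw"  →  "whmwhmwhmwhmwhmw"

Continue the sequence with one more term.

Rewriting the 16 symbols of whmwhmwhmwhmwhmw one by one yields mw hm wh mw hm wh mw hm wh mw hm wh mw hm wh mw; concatenated:

mwhmwhmwhmwhmwhmwhmwhmwhmwhmwhmw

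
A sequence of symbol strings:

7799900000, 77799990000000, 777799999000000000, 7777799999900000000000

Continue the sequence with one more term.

Each string has the form 7^{n-1} 9^{n} 0^{2n-1}, where the shown terms are n = 3, 4, 5, 6.
For the next term, n = 7, so the run lengths are 6, 7, 13.

77777799999990000000000000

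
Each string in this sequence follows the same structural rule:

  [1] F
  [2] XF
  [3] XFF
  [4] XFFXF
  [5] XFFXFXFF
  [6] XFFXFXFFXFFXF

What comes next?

Each term (from the third on) is the previous term followed by the one before it: term 3 = XF·F = XFF.
So term 7 is XFFXFXFFXFFXF·XFFXFXFF.

XFFXFXFFXFFXFXFFXFXFF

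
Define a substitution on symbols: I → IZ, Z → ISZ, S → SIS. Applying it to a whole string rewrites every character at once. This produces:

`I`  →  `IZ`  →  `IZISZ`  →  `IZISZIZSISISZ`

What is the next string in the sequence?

IZISZIZSISISZIZISZSISIZSISIZSISISZ

φ(IZISZIZSISISZ) expands symbol-by-symbol to IZ ISZ IZ SIS ISZ IZ ISZ SIS IZ SIS IZ SIS ISZ; joining the 13 pieces gives the next term.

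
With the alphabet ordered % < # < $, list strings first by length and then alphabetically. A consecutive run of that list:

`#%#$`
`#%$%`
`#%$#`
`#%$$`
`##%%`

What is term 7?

##%$

Advancing 2 positions from ##%% through ##%% → ##%# reaches term 7.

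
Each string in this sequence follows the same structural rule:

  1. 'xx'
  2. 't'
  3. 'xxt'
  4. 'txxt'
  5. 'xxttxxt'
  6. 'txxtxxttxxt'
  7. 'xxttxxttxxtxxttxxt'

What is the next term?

From term 3 onward, concatenate the second-to-last term with the last: xx·t = xxt, t·xxt = txxt, …
Continuing: txxtxxttxxt · xxttxxttxxtxxttxxt gives term 8.

txxtxxttxxtxxttxxttxxtxxttxxt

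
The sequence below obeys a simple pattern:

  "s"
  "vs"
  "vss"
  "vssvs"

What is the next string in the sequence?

vssvsvss

From term 3 onward, concatenate the last term with the second-to-last: vs·s = vss, vss·vs = vssvs, …
So term 5 is vssvs·vss.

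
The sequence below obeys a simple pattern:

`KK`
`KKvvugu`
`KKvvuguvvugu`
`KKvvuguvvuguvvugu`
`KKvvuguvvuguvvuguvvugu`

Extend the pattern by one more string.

Each term is the previous one with vvugu appended.
Applying this once more to KKvvuguvvuguvvuguvvugu:

KKvvuguvvuguvvuguvvuguvvugu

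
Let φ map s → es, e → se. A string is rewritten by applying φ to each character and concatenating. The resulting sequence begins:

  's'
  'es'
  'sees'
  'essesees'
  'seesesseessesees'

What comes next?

φ(seesesseessesees) expands symbol-by-symbol to es se se es se es es se se es es se es se se es; joining the 16 pieces gives the next term.

esseseesseesesseseesesseessesees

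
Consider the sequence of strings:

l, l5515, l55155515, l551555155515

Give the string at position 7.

l551555155515551555155515

The strings grow by a fixed suffix 5515 each time.
From l551555155515, 3 further steps: l551555155515 → l5515551555155515 → l55155515551555155515 → (answer).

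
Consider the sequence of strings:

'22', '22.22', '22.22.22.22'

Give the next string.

22.22.22.22.22.22.22.22

Each string is two copies of the previous one joined by '.'.
So the next term is two copies of 22.22.22.22 with '.' between the halves.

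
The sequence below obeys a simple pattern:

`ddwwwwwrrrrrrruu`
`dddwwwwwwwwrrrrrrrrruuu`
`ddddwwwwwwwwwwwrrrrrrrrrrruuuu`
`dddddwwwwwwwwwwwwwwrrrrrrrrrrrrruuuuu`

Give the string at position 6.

The n-th term is n d's then 3n-1 w's then 2n+3 r's then n u's, where the shown terms are n = 2, 3, 4, 5.
For term 6, n = 7, so the run lengths are 7, 20, 17, 7.

dddddddwwwwwwwwwwwwwwwwwwwwrrrrrrrrrrrrrrrrruuuuuuu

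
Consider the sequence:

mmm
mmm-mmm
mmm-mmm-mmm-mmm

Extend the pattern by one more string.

mmm-mmm-mmm-mmm-mmm-mmm-mmm-mmm

Each string is two copies of the previous one joined by '-'.
So the next term is two copies of mmm-mmm-mmm-mmm with '-' between the halves.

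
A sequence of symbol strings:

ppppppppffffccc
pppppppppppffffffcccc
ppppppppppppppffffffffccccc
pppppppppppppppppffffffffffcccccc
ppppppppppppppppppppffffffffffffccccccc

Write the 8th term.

Reading off run lengths: p runs 8, 11, 14, 17, 20; f runs 4, 6, 8, 10, 12; c runs 3, 4, 5, 6, 7 — each is linear in n, where the shown terms are n = 2, 3, 4, 5, 6.
At n = 9 the blocks have lengths 29, 18, 10.

pppppppppppppppppppppppppppppffffffffffffffffffcccccccccc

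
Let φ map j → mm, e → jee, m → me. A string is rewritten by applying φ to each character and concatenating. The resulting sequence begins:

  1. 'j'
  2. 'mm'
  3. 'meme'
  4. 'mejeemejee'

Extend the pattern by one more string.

Expanding mejeemejee: m→me, e→jee, j→mm, e→jee, e→jee, m→me, e→jee, j→mm, e→jee, e→jee. Concatenated: me jee mm jee jee me jee mm jee jee.

mejeemmjeejeemejeemmjeejee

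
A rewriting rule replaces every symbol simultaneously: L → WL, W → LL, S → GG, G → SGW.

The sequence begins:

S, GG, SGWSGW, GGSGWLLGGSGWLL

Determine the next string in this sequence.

Rewriting the 14 symbols of GGSGWLLGGSGWLL one by one yields SGW SGW GG SGW LL WL WL SGW SGW GG SGW LL WL WL; concatenated:

SGWSGWGGSGWLLWLWLSGWSGWGGSGWLLWLWL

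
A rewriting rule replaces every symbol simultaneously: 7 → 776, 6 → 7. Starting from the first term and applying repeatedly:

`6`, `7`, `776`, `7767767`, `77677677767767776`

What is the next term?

Applying the rule to each of the 17 symbols of 77677677767767776 gives the pieces 776 776 7 776 776 7 776 776 776 7 776 776 7 776 776 776 7, which concatenate to the answer.

77677677767767776776776777677677767767767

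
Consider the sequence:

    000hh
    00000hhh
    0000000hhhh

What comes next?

000000000hhhhh

Each string has the form 0^{2n+1} h^{n+1} (n = 1, 2, …).
Setting n = 4 gives 9, 5 characters in each block.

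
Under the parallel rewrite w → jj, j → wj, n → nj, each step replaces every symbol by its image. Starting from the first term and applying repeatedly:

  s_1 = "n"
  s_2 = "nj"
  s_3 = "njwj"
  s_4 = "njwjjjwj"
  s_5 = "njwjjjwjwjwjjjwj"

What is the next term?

Replace each of the 16 characters of njwjjjwjwjwjjjwj in place — nj wj jj wj wj wj jj wj jj wj jj wj wj wj jj wj — and concatenate.

njwjjjwjwjwjjjwjjjwjjjwjwjwjjjwj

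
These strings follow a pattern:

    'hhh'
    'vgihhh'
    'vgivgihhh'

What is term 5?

vgivgivgivgihhh

Every step adds vgi at the front: s(k+1) = vgi·s(k).
From vgivgihhh, 2 further steps: vgivgihhh → vgivgivgihhh → (answer).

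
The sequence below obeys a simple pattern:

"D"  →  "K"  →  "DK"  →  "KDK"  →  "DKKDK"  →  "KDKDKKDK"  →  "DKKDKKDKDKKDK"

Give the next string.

From term 3 onward, concatenate the second-to-last term with the last: D·K = DK, K·DK = KDK, …
Continuing: KDKDKKDK · DKKDKKDKDKKDK gives term 8.

KDKDKKDKDKKDKKDKDKKDK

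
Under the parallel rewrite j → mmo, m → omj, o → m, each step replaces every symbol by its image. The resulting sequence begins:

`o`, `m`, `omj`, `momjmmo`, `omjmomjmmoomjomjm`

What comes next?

Rewriting the 17 symbols of omjmomjmmoomjomjm one by one yields m omj mmo omj m omj mmo omj omj m m omj mmo m omj mmo omj; concatenated:

momjmmoomjmomjmmoomjomjmmomjmmomomjmmoomj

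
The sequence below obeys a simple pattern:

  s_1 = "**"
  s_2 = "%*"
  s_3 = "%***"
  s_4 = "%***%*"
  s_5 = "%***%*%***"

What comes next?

Each term (from the third on) is the previous term followed by the one before it: term 3 = %*·** = %***.
The next term joins %***%*%*** and %***%*.

%***%*%***%***%*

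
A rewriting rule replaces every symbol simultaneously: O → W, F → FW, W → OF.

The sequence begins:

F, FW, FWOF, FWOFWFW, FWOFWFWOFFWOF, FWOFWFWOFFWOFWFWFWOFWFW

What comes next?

Rewriting the 23 symbols of FWOFWFWOFFWOFWFWFWOFWFW one by one yields FW OF W FW OF FW OF W FW FW OF W FW OF FW OF FW OF W FW OF FW OF; concatenated:

FWOFWFWOFFWOFWFWFWOFWFWOFFWOFFWOFWFWOFFWOF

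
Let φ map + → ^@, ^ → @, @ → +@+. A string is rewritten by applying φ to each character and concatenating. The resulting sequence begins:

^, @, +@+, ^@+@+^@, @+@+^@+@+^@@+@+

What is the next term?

Applying the rule to each of the 15 symbols of @+@+^@+@+^@@+@+ gives the pieces +@+ ^@ +@+ ^@ @ +@+ ^@ +@+ ^@ @ +@+ +@+ ^@ +@+ ^@, which concatenate to the answer.

+@+^@+@+^@@+@+^@+@+^@@+@++@+^@+@+^@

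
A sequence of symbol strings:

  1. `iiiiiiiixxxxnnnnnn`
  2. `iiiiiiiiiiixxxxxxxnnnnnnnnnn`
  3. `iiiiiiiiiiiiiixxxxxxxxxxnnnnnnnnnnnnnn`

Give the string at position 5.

The n-th term is 3n+2 i's then 3n-2 x's then 4n-2 n's, where the shown terms are n = 2, 3, 4.
Setting n = 6 gives 20, 16, 22 characters in each block.

iiiiiiiiiiiiiiiiiiiixxxxxxxxxxxxxxxxnnnnnnnnnnnnnnnnnnnnnn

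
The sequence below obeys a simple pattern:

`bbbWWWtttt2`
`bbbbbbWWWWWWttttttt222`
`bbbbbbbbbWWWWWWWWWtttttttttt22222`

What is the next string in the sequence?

Reading off run lengths: b runs 3, 6, 9; W runs 3, 6, 9; t runs 4, 7, 10; 2 runs 1, 3, 5 — each is linear in n (n = 1, 2, …).
For the next term, n = 4, so the run lengths are 12, 12, 13, 7.

bbbbbbbbbbbbWWWWWWWWWWWWttttttttttttt2222222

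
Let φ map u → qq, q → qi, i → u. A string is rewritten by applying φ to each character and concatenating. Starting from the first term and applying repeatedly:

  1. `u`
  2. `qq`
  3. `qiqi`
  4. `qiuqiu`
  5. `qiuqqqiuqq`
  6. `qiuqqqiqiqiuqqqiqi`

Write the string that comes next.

qiuqqqiqiqiuqiuqiuqqqiqiqiuqiu

Replace each of the 18 characters of qiuqqqiqiqiuqqqiqi in place — qi u qq qi qi qi u qi u qi u qq qi qi qi u qi u — and concatenate.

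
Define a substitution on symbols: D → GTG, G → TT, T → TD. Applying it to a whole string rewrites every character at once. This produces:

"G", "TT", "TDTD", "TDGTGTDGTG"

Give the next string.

TDGTGTTTDTTTDGTGTTTDTT

Expanding TDGTGTDGTG: T→TD, D→GTG, G→TT, T→TD, G→TT, T→TD, D→GTG, G→TT, T→TD, G→TT. Concatenated: TD GTG TT TD TT TD GTG TT TD TT.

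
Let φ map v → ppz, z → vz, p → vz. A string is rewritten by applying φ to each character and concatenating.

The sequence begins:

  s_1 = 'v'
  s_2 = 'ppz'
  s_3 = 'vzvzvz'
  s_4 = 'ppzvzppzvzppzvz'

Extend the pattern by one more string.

Rewriting the 15 symbols of ppzvzppzvzppzvz one by one yields vz vz vz ppz vz vz vz vz ppz vz vz vz vz ppz vz; concatenated:

vzvzvzppzvzvzvzvzppzvzvzvzvzppzvz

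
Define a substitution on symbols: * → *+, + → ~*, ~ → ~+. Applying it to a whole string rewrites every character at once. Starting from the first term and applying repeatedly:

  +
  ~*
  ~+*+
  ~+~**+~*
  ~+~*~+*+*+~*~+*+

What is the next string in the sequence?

~+~*~+*+~+~**+~**+~*~+*+~+~**+~*

Replace each of the 16 characters of ~+~*~+*+*+~*~+*+ in place — ~+ ~* ~+ *+ ~+ ~* *+ ~* *+ ~* ~+ *+ ~+ ~* *+ ~* — and concatenate.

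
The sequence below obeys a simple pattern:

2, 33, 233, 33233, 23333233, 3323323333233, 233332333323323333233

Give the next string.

Each term (from the third on) is the two preceding terms concatenated in order: term 3 = 2·33 = 233.
The next term joins 3323323333233 and 233332333323323333233.

3323323333233233332333323323333233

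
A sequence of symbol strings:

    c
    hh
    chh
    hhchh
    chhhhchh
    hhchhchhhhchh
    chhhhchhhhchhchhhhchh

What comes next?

hhchhchhhhchhchhhhchhhhchhchhhhchh

From term 3 onward, concatenate the second-to-last term with the last: c·hh = chh, hh·chh = hhchh, …
So term 8 is hhchhchhhhchh·chhhhchhhhchhchhhhchh.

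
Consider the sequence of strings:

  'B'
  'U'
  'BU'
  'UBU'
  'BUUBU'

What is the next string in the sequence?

UBUBUUBU

Each term (from the third on) is the two preceding terms concatenated in order: term 3 = B·U = BU.
The next term joins UBU and BUUBU.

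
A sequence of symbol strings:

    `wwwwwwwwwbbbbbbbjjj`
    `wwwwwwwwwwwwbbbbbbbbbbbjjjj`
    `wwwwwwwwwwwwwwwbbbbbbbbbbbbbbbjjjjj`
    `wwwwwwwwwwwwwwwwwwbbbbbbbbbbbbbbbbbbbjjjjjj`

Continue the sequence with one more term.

Term n consists of 3n+3 w's, followed by 4n-1 b's, followed by n+1 j's, where the shown terms are n = 2, 3, 4, 5.
At n = 6 the blocks have lengths 21, 23, 7.

wwwwwwwwwwwwwwwwwwwwwbbbbbbbbbbbbbbbbbbbbbbbjjjjjjj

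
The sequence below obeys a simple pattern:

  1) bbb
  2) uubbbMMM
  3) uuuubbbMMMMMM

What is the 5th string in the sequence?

uuuuuuuubbbMMMMMMMMMMMM

Each term wraps the previous one in uu on the left and MMM on the right.
From uuuubbbMMMMMM, 2 further steps: uuuubbbMMMMMM → uuuuuubbbMMMMMMMMM → (answer).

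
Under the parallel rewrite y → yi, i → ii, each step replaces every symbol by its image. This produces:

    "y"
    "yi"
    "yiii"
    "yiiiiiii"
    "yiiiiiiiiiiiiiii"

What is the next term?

Rewriting the 16 symbols of yiiiiiiiiiiiiiii one by one yields yi ii ii ii ii ii ii ii ii ii ii ii ii ii ii ii; concatenated:

yiiiiiiiiiiiiiiiiiiiiiiiiiiiiiii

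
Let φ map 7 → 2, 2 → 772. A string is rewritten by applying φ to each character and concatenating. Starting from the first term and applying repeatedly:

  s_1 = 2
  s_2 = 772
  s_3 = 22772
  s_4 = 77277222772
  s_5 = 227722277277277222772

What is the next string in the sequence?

7727722277277277222772227722277277277222772

φ(227722277277277222772) expands symbol-by-symbol to 772 772 2 2 772 772 772 2 2 772 2 2 772 2 2 772 772 772 2 2 772; joining the 21 pieces gives the next term.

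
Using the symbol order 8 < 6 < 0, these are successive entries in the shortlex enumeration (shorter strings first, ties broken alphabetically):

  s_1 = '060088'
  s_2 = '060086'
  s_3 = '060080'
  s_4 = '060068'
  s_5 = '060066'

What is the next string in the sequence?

060060

Treat 060066 as a base-3 numeral over the given alphabet and add one, carrying through any trailing 0's.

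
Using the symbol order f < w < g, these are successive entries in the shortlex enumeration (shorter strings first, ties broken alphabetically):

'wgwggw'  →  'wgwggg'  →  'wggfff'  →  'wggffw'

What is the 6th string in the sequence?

Advancing 2 positions from wggffw through wggffw → wggffg reaches term 6.

wggfwf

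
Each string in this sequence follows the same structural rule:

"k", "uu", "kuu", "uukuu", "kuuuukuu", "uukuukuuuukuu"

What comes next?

Each term (from the third on) is the two preceding terms concatenated in order: term 3 = k·uu = kuu.
So term 7 is kuuuukuu·uukuukuuuukuu.

kuuuukuuuukuukuuuukuu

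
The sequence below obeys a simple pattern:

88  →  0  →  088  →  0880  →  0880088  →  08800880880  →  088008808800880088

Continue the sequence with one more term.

This is a Fibonacci-style word recurrence s(k) = s(k−1)·s(k−2): e.g. 0·88 = 088.
So term 8 is 088008808800880088·08800880880.

08800880880088008808800880880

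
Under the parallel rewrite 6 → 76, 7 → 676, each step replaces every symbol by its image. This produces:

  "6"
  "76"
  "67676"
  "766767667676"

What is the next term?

Rewriting each symbol of 766767667676: 7→676, 6→76, 6→76, 7→676, 6→76, 7→676, 6→76, 6→76, 7→676, 6→76, 7→676, 6→76, which concatenates to 676 76 76 676 76 676 76 76 676 76 676 76.

67676766767667676766767667676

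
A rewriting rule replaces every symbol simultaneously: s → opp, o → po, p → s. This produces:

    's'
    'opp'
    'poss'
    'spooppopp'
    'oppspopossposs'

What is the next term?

possoppspospooppoppspooppopp

Replace each of the 14 characters of oppspopossposs in place — po s s opp s po s po opp opp s po opp opp — and concatenate.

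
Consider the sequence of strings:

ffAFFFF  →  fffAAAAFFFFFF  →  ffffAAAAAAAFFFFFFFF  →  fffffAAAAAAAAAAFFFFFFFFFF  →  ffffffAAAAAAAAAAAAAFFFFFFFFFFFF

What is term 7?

ffffffffAAAAAAAAAAAAAAAAAAAFFFFFFFFFFFFFFFF

Term n consists of n+1 f's, followed by 3n-2 A's, followed by 2n+2 F's (n = 1, 2, …).
At n = 7 the blocks have lengths 8, 19, 16.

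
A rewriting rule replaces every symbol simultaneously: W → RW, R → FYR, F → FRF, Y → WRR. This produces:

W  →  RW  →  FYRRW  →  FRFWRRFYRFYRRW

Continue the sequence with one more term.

Rewriting the 14 symbols of FRFWRRFYRFYRRW one by one yields FRF FYR FRF RW FYR FYR FRF WRR FYR FRF WRR FYR FYR RW; concatenated:

FRFFYRFRFRWFYRFYRFRFWRRFYRFRFWRRFYRFYRRW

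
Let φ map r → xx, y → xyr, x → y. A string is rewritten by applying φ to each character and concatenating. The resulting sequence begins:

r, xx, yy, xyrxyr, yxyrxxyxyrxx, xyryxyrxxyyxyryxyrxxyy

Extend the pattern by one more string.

yxyrxxxyryxyrxxyyxyrxyryxyrxxxyryxyrxxyyxyrxyr

Replace each of the 22 characters of xyryxyrxxyyxyryxyrxxyy in place — y xyr xx xyr y xyr xx y y xyr xyr y xyr xx xyr y xyr xx y y xyr xyr — and concatenate.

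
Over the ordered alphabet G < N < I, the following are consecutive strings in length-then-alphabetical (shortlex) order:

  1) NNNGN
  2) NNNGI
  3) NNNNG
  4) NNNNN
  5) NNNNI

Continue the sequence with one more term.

NNNIG

Find the rightmost character of NNNNI below I, bump it to the next letter, and reset everything to its right to G.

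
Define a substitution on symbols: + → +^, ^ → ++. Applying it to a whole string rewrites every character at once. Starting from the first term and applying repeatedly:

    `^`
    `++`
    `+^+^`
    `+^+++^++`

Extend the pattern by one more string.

+^+++^+^+^+++^+^

Rewriting each symbol of +^+++^++: +→+^, ^→++, +→+^, +→+^, +→+^, ^→++, +→+^, +→+^, which concatenates to +^ ++ +^ +^ +^ ++ +^ +^.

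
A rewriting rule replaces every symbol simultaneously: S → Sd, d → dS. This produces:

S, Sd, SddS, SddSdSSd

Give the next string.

SddSdSSddSSdSddS

Apply φ to SddSdSSd symbol by symbol: S→Sd, d→dS, d→dS, S→Sd, d→dS, S→Sd, S→Sd, d→dS; joined: Sd dS dS Sd dS Sd Sd dS.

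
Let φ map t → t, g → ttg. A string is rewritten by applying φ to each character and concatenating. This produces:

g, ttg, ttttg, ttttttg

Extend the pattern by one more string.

Expanding ttttttg: t→t, t→t, t→t, t→t, t→t, t→t, g→ttg. Concatenated: t t t t t t ttg.

ttttttttg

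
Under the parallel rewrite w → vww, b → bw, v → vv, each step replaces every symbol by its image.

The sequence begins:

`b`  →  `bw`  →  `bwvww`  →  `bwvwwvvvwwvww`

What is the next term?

Replace each of the 13 characters of bwvwwvvvwwvww in place — bw vww vv vww vww vv vv vv vww vww vv vww vww — and concatenate.

bwvwwvvvwwvwwvvvvvvvwwvwwvvvwwvww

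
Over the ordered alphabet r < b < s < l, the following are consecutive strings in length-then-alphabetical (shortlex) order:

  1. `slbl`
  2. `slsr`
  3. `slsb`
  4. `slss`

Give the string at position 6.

Advancing 2 positions from slss through slss → slsl reaches term 6.

sllr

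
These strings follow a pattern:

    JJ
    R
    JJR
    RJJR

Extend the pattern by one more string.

From term 3 onward, concatenate the second-to-last term with the last: JJ·R = JJR, R·JJR = RJJR, …
So term 5 is JJR·RJJR.

JJRRJJR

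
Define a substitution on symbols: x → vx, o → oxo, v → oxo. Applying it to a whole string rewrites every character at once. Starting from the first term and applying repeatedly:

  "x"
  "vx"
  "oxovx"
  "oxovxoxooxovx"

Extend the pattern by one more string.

oxovxoxooxovxoxovxoxooxovxoxooxovx

φ(oxovxoxooxovx) expands symbol-by-symbol to oxo vx oxo oxo vx oxo vx oxo oxo vx oxo oxo vx; joining the 13 pieces gives the next term.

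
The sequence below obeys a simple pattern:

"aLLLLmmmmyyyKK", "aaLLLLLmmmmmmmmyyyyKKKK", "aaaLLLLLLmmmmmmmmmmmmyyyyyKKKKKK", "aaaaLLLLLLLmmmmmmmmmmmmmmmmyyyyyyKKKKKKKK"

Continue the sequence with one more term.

Each string has the form a^{n} L^{n+3} m^{4n} y^{n+2} K^{2n} (n = 1, 2, …).
For the next term, n = 5, so the run lengths are 5, 8, 20, 7, 10.

aaaaaLLLLLLLLmmmmmmmmmmmmmmmmmmmmyyyyyyyKKKKKKKKKK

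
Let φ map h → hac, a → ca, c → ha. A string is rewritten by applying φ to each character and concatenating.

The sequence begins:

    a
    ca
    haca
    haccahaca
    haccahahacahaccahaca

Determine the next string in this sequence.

haccahahacahaccahaccahacahaccahahacahaccahaca

Replace each of the 20 characters of haccahahacahaccahaca in place — hac ca ha ha ca hac ca hac ca ha ca hac ca ha ha ca hac ca ha ca — and concatenate.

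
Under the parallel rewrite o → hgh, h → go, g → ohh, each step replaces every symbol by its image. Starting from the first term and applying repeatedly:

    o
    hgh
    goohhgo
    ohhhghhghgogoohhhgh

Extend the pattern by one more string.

Applying the rule to each of the 19 symbols of ohhhghhghgogoohhhgh gives the pieces hgh go go go ohh go go ohh go ohh hgh ohh hgh hgh go go go ohh go, which concatenate to the answer.

hghgogogoohhgogoohhgoohhhghohhhghhghgogogoohhgo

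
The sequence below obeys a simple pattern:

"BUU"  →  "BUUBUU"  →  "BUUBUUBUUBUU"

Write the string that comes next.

s(k+1) = s(k)·s(k) — each term doubles the last.
One more doubling of BUUBUUBUUBUU gives the answer.

BUUBUUBUUBUUBUUBUUBUUBUU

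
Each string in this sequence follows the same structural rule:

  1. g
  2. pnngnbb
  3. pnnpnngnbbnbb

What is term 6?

pnnpnnpnnpnnpnngnbbnbbnbbnbbnbb

Each term wraps the previous one in pnn on the left and nbb on the right.
From pnnpnngnbbnbb, 3 further steps: pnnpnngnbbnbb → pnnpnnpnngnbbnbbnbb → pnnpnnpnnpnngnbbnbbnbbnbb → (answer).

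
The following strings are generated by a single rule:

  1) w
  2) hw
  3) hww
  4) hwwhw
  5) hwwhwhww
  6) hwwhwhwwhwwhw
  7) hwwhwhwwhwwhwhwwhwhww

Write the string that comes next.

Each term (from the third on) is the previous term followed by the one before it: term 3 = hw·w = hww.
Continuing: hwwhwhwwhwwhwhwwhwhww · hwwhwhwwhwwhw gives term 8.

hwwhwhwwhwwhwhwwhwhwwhwwhwhwwhwwhw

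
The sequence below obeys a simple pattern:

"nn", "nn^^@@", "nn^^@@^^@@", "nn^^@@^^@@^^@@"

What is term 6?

nn^^@@^^@@^^@@^^@@^^@@

The strings grow by a fixed suffix ^^@@ each time.
From nn^^@@^^@@^^@@, 2 further steps: nn^^@@^^@@^^@@ → nn^^@@^^@@^^@@^^@@ → (answer).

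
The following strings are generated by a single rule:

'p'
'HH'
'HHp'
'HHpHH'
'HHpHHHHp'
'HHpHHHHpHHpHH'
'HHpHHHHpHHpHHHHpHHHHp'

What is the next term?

HHpHHHHpHHpHHHHpHHHHpHHpHHHHpHHpHH

From term 3 onward, concatenate the last term with the second-to-last: HH·p = HHp, HHp·HH = HHpHH, …
Continuing: HHpHHHHpHHpHHHHpHHHHp · HHpHHHHpHHpHH gives term 8.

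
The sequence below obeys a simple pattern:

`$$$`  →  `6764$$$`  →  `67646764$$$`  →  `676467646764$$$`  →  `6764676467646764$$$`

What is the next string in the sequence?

Every step adds 6764 at the front: s(k+1) = 6764·s(k).
One more step from 6764676467646764$$$ gives the answer.

67646764676467646764$$$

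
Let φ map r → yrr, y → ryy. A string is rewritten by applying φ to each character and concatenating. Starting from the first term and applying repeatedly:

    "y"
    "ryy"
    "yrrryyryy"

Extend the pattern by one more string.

ryyyrryrryrrryyryyyrrryyryy

Expanding yrrryyryy: y→ryy, r→yrr, r→yrr, r→yrr, y→ryy, y→ryy, r→yrr, y→ryy, y→ryy. Concatenated: ryy yrr yrr yrr ryy ryy yrr ryy ryy.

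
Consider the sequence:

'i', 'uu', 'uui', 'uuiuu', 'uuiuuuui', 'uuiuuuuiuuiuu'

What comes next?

uuiuuuuiuuiuuuuiuuuui

Each term (from the third on) is the previous term followed by the one before it: term 3 = uu·i = uui.
So term 7 is uuiuuuuiuuiuu·uuiuuuui.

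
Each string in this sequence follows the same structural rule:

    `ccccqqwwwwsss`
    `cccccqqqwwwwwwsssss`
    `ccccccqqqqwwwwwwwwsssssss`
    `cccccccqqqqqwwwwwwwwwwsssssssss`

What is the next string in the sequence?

ccccccccqqqqqqwwwwwwwwwwwwsssssssssss

Reading off run lengths: c runs 4, 5, 6, 7; q runs 2, 3, 4, 5; w runs 4, 6, 8, 10; s runs 3, 5, 7, 9 — each is linear in n, where the shown terms are n = 2, 3, 4, 5.
Setting n = 6 gives 8, 6, 12, 11 characters in each block.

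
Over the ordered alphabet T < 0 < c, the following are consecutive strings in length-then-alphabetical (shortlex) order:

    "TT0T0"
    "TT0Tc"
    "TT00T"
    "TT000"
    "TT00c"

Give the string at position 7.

TT0c0

Stepping forward 2 times from TT00c: TT00c → TT0cT, then the target.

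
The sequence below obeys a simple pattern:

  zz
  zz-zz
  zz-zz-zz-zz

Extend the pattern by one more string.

zz-zz-zz-zz-zz-zz-zz-zz

Each string is two copies of the previous one joined by '-'.
So the next term is two copies of zz-zz-zz-zz with '-' between the halves.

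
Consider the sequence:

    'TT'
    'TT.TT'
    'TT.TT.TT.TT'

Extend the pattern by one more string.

TT.TT.TT.TT.TT.TT.TT.TT

Every step duplicates the string with '.' between the halves.
One more doubling of TT.TT.TT.TT gives the answer.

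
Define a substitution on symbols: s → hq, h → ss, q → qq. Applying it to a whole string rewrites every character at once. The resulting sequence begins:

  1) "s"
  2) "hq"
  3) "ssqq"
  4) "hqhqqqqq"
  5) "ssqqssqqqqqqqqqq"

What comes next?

Applying the rule to each of the 16 symbols of ssqqssqqqqqqqqqq gives the pieces hq hq qq qq hq hq qq qq qq qq qq qq qq qq qq qq, which concatenate to the answer.

hqhqqqqqhqhqqqqqqqqqqqqqqqqqqqqq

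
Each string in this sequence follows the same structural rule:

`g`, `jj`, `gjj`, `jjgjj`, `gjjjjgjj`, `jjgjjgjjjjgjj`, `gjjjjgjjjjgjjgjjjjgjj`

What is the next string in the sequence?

From term 3 onward, concatenate the second-to-last term with the last: g·jj = gjj, jj·gjj = jjgjj, …
The next term joins jjgjjgjjjjgjj and gjjjjgjjjjgjjgjjjjgjj.

jjgjjgjjjjgjjgjjjjgjjjjgjjgjjjjgjj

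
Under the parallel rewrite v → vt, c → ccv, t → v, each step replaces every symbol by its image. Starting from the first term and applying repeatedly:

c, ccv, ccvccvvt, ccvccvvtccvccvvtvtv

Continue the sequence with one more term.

ccvccvvtccvccvvtvtvccvccvvtccvccvvtvtvvtvvt

φ(ccvccvvtccvccvvtvtv) expands symbol-by-symbol to ccv ccv vt ccv ccv vt vt v ccv ccv vt ccv ccv vt vt v vt v vt; joining the 19 pieces gives the next term.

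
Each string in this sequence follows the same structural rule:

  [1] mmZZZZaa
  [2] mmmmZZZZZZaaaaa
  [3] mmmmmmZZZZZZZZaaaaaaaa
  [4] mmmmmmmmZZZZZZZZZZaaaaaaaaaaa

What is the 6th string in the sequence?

mmmmmmmmmmmmZZZZZZZZZZZZZZaaaaaaaaaaaaaaaaa

Term n consists of 2n m's, followed by 2n+2 Z's, followed by 3n-1 a's (n = 1, 2, …).
At n = 6 the blocks have lengths 12, 14, 17.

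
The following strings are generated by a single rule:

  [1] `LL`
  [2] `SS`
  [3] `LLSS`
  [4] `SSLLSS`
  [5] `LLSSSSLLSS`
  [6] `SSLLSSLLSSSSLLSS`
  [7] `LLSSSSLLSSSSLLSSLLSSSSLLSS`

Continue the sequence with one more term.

From term 3 onward, concatenate the second-to-last term with the last: LL·SS = LLSS, SS·LLSS = SSLLSS, …
Continuing: SSLLSSLLSSSSLLSS · LLSSSSLLSSSSLLSSLLSSSSLLSS gives term 8.

SSLLSSLLSSSSLLSSLLSSSSLLSSSSLLSSLLSSSSLLSS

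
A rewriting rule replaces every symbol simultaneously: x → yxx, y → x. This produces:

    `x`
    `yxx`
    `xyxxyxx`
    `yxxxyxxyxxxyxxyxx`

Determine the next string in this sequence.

xyxxyxxyxxxyxxyxxxyxxyxxyxxxyxxyxxxyxxyxx

φ(yxxxyxxyxxxyxxyxx) expands symbol-by-symbol to x yxx yxx yxx x yxx yxx x yxx yxx yxx x yxx yxx x yxx yxx; joining the 17 pieces gives the next term.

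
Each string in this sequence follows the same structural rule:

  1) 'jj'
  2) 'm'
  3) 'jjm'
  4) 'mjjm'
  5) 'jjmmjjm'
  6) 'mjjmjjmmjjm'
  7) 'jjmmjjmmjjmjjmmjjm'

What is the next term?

This is a Fibonacci-style word recurrence s(k) = s(k−2)·s(k−1): e.g. jj·m = jjm.
Continuing: mjjmjjmmjjm · jjmmjjmmjjmjjmmjjm gives term 8.

mjjmjjmmjjmjjmmjjmmjjmjjmmjjm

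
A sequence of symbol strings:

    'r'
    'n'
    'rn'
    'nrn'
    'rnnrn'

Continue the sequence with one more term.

Each term (from the third on) is the two preceding terms concatenated in order: term 3 = r·n = rn.
Continuing: nrn · rnnrn gives term 6.

nrnrnnrn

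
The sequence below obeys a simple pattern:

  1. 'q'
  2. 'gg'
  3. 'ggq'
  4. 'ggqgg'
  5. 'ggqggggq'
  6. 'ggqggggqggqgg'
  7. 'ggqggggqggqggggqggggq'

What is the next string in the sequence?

ggqggggqggqggggqggggqggqggggqggqgg

This is a Fibonacci-style word recurrence s(k) = s(k−1)·s(k−2): e.g. gg·q = ggq.
So term 8 is ggqggggqggqggggqggggq·ggqggggqggqgg.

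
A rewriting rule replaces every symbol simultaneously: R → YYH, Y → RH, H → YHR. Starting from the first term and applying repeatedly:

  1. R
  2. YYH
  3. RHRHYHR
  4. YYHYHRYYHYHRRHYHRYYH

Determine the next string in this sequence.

Rewriting the 20 symbols of YYHYHRYYHYHRRHYHRYYH one by one yields RH RH YHR RH YHR YYH RH RH YHR RH YHR YYH YYH YHR RH YHR YYH RH RH YHR; concatenated:

RHRHYHRRHYHRYYHRHRHYHRRHYHRYYHYYHYHRRHYHRYYHRHRHYHR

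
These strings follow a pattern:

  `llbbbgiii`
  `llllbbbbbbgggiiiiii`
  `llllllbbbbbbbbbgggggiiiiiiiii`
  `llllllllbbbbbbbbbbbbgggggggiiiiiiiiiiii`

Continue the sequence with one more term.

Term n consists of 2n l's, followed by 3n b's, followed by 2n-1 g's, followed by 3n i's (n = 1, 2, …).
For the next term, n = 5, so the run lengths are 10, 15, 9, 15.

llllllllllbbbbbbbbbbbbbbbgggggggggiiiiiiiiiiiiiii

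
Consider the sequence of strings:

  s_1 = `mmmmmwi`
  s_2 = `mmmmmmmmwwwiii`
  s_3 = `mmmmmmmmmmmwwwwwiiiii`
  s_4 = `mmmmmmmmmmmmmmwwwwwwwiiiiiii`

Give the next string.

The n-th term is 3n+2 m's then 2n-1 w's then 2n-1 i's (n = 1, 2, …).
For the next term, n = 5, so the run lengths are 17, 9, 9.

mmmmmmmmmmmmmmmmmwwwwwwwwwiiiiiiiii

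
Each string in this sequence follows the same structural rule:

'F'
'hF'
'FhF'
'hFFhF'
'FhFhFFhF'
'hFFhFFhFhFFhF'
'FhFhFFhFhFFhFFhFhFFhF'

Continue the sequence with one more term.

From term 3 onward, concatenate the second-to-last term with the last: F·hF = FhF, hF·FhF = hFFhF, …
So term 8 is hFFhFFhFhFFhF·FhFhFFhFhFFhFFhFhFFhF.

hFFhFFhFhFFhFFhFhFFhFhFFhFFhFhFFhF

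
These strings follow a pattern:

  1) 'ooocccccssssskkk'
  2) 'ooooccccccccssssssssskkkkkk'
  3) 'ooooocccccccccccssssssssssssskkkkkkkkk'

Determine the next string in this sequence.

Reading off run lengths: o runs 3, 4, 5; c runs 5, 8, 11; s runs 5, 9, 13; k runs 3, 6, 9 — each is linear in n (n = 1, 2, …).
Setting n = 4 gives 6, 14, 17, 12 characters in each block.

ooooooccccccccccccccssssssssssssssssskkkkkkkkkkkk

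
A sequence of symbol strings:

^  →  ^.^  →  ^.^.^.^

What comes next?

Every step duplicates the string with '.' between the halves.
One more doubling of ^.^.^.^ gives the answer.

^.^.^.^.^.^.^.^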